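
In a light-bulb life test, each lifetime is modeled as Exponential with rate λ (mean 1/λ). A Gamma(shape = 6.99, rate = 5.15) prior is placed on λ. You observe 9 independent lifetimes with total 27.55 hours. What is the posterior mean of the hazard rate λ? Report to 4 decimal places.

0.4890

With a Gamma(shape α, rate β) prior on the exponential rate λ, the posterior after n observations with total T = Σxᵢ is Gamma(α+n, β+T).
Posterior: Gamma(6.99+9, 5.15+27.55) = Gamma(15.99, 32.70).
Posterior mean of λ = α/β = 15.99/32.70 = 0.4890.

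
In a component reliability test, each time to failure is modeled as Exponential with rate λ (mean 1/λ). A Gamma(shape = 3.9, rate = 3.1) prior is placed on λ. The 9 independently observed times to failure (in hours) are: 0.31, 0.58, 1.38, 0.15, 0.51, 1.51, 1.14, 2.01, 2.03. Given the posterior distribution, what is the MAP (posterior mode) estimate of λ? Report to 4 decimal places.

0.9355

With a Gamma(shape α, rate β) prior on the exponential rate λ, the posterior after n observations with total T = Σxᵢ is Gamma(α+n, β+T).
Sum of observations T = 9.62 hours; n = 9.
Posterior: Gamma(3.9+9, 3.1+9.62) = Gamma(12.9, 12.72).
Mode = (α−1)/β = 0.9355.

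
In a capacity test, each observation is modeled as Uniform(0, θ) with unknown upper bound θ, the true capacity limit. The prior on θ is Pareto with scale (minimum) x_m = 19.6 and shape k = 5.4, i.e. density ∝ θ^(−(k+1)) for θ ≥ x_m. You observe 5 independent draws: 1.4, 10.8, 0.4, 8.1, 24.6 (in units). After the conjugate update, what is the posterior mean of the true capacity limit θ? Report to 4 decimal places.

27.2170

A Pareto(scale x_m, shape k) prior on the upper bound θ of Uniform(0, θ) is conjugate: posterior is Pareto(max(x_m, max xᵢ), k + n).
Sample maximum = 24.6; prior scale x_m = 19.6 → posterior scale = max = 24.6.
Posterior shape = 5.4 + 5 = 10.4.
E[θ|data] = k·x_m/(k−1) = 10.4·24.6/9.4 = 27.2170.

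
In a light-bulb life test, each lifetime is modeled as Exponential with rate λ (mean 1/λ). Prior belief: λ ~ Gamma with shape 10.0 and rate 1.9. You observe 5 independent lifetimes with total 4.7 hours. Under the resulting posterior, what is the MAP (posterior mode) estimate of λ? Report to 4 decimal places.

2.1212

With a Gamma(shape α, rate β) prior on the exponential rate λ, the posterior after n observations with total T = Σxᵢ is Gamma(α+n, β+T).
Posterior: Gamma(10.0+5, 1.9+4.7) = Gamma(15.0, 6.6).
Mode = (α−1)/β = 2.1212.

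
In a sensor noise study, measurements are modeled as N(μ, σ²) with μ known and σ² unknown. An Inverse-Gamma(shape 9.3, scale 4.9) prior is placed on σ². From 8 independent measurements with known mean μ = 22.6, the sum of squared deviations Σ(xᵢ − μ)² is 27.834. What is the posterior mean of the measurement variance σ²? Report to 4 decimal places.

1.5298

With known mean μ and an Inverse-Gamma(α, β) prior on σ², the Normal likelihood is conjugate: posterior is Inv-Gamma(α + n/2, β + Σ(xᵢ−μ)²/2).
Posterior: Inv-Gamma(9.3 + 8/2, 4.9 + 27.834/2) = Inv-Gamma(13.30, 18.8170).
E[σ²|data] = β/(α−1) = 18.8170/12.30 = 1.5298.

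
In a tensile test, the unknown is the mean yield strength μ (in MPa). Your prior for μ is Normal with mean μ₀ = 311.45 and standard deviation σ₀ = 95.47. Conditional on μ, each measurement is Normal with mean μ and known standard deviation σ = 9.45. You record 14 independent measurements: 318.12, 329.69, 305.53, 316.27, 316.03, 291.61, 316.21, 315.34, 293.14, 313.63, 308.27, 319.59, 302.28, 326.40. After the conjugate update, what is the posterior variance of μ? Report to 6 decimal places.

For Normal data with known variance σ², a Normal(μ₀, σ₀²) prior on μ is conjugate. Posterior precision = 1/σ₀² + n/σ²; posterior mean is the precision-weighted average of μ₀ and x̄.
σ₀² = 95.47² = 9114.5209, σ² = 9.45² = 89.3025; σ² + n·σ₀² = 89.3025 + 14·9114.5209 = 127692.5951.
Posterior precision = 1/σ₀² + n/σ² = 1/9114.5209 + 14/89.3025 = (σ² + n·σ₀²)/(σ₀²σ²) = 127692.5951/(9114.5209·89.3025); posterior variance σₙ² = σ₀²σ²/(σ² + n·σ₀²) = 9114.5209·89.3025/127692.5951 = 6.374289.

6.374289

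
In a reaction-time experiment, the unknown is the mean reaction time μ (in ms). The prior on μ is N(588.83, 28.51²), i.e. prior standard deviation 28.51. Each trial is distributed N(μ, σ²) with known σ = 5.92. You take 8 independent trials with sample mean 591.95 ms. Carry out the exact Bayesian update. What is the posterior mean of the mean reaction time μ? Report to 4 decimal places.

591.9333

For Normal data with known variance σ², a Normal(μ₀, σ₀²) prior on μ is conjugate. Posterior precision = 1/σ₀² + n/σ²; posterior mean is the precision-weighted average of μ₀ and x̄.
n·x̄ = 8·591.95 = 4735.6.
σ₀² = 28.51² = 812.8201, σ² = 5.92² = 35.0464; σ² + n·σ₀² = 35.0464 + 8·812.8201 = 6537.6072.
Posterior mean = (μ₀/σ₀² + n·x̄/σ²)/(1/σ₀² + n/σ²) = (σ²·μ₀ + σ₀²·n·x̄)/(σ² + n·σ₀²) = (35.0464·588.83 + 812.8201·4735.6)/6537.6072 = 3869827.237272/6537.6072 = 591.9333.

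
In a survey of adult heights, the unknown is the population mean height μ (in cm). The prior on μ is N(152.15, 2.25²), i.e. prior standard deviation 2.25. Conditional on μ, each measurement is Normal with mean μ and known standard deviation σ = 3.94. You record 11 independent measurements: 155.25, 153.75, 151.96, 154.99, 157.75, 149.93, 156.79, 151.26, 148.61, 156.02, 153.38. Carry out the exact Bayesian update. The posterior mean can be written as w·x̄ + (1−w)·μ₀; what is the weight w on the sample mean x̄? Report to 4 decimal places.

For Normal data with known variance σ², a Normal(μ₀, σ₀²) prior on μ is conjugate. Posterior precision = 1/σ₀² + n/σ²; posterior mean is the precision-weighted average of μ₀ and x̄.
σ₀² = 2.25² = 5.0625, σ² = 3.94² = 15.5236. Prior precision 1/σ₀² = 1/5.0625; data precision n/σ² = 11/15.5236.
w = (n/σ²)/(1/σ₀² + n/σ²) = n·σ₀²/(σ² + n·σ₀²) = 11·5.0625/(15.5236 + 11·5.0625) = 55.6875/71.2111 = 0.7820.

0.7820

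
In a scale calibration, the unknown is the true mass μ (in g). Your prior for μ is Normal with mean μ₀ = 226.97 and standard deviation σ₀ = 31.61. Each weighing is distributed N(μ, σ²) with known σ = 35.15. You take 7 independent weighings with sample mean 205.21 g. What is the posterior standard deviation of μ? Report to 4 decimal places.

For Normal data with known variance σ², a Normal(μ₀, σ₀²) prior on μ is conjugate. Posterior precision = 1/σ₀² + n/σ²; posterior mean is the precision-weighted average of μ₀ and x̄.
σ₀² = 31.61² = 999.1921, σ² = 35.15² = 1235.5225; σ² + n·σ₀² = 1235.5225 + 7·999.1921 = 8229.8672.
Posterior precision = 1/σ₀² + n/σ² = 1/999.1921 + 7/1235.5225 = (σ² + n·σ₀²)/(σ₀²σ²) = 8229.8672/(999.1921·1235.5225); posterior variance σₙ² = σ₀²σ²/(σ² + n·σ₀²) = 999.1921·1235.5225/8229.8672 = 150.005376.
Posterior SD = √σₙ² = √(999.1921·1235.5225/8229.8672) = 12.2477.

12.2477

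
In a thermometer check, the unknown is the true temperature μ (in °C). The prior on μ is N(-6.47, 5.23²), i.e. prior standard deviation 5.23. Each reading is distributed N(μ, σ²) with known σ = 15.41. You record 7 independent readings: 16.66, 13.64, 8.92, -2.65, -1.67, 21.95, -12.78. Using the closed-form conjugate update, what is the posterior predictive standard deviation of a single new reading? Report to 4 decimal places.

For Normal data with known variance σ², a Normal(μ₀, σ₀²) prior on μ is conjugate. Posterior precision = 1/σ₀² + n/σ²; posterior mean is the precision-weighted average of μ₀ and x̄.
σ₀² = 5.23² = 27.3529, σ² = 15.41² = 237.4681; σ² + n·σ₀² = 237.4681 + 7·27.3529 = 428.9384.
Posterior precision = 1/σ₀² + n/σ² = 1/27.3529 + 7/237.4681 = (σ² + n·σ₀²)/(σ₀²σ²) = 428.9384/(27.3529·237.4681); posterior variance σₙ² = σ₀²σ²/(σ² + n·σ₀²) = 27.3529·237.4681/428.9384 = 15.143063.
Predictive variance for one new observation = σₙ² + σ² = 27.3529·237.4681/428.9384 + 237.4681 = σ²·(σ₀² + 428.9384)/428.9384 = 237.4681·456.2913/428.9384 = 252.611163; SD = √(237.4681·456.2913/428.9384) = 15.8937.

15.8937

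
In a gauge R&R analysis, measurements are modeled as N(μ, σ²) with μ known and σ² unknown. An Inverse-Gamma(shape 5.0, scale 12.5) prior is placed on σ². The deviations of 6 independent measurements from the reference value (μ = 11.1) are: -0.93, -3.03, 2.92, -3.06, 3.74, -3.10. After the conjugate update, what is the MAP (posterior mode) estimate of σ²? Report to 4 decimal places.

With known mean μ and an Inverse-Gamma(α, β) prior on σ², the Normal likelihood is conjugate: posterior is Inv-Gamma(α + n/2, β + Σ(xᵢ−μ)²/2).
Σ(xᵢ−μ)² = (-0.93)² + (-3.03)² + (2.92)² + (-3.06)² + (3.74)² + (-3.10)² = 51.5334.
Posterior: Inv-Gamma(5.0 + 6/2, 12.5 + 51.5334/2) = Inv-Gamma(8.00, 38.26670).
Mode = β/(α+1) = 38.26670/9.00 = 4.2519.

4.2519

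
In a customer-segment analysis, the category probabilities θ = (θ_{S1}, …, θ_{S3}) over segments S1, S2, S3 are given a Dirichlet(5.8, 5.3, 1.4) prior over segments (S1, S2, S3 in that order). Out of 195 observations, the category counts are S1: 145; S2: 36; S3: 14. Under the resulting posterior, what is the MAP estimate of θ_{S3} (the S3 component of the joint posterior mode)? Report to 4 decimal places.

The Dirichlet prior is conjugate to the Multinomial likelihood: each posterior αⱼ = prior αⱼ + observed count nⱼ.
Posterior concentration: (150.8, 41.3, 15.4), total = 207.5.
Joint mode component: (α_{S3}−1)/(Σα−K) = 14.4/204.5 = 0.0704.

0.0704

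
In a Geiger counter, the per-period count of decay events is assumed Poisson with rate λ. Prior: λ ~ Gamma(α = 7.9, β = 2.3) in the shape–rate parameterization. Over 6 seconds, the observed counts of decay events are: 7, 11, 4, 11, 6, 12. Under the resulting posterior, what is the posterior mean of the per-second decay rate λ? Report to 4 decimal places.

With a Gamma(shape α, rate β) prior, the Poisson likelihood is conjugate: the posterior is Gamma(α + ΣXᵢ, β + n).
Sum of counts S = 51 over n = 6 seconds.
Posterior: Gamma(α+S, β+n) = Gamma(7.9+51, 2.3+6) = Gamma(58.9, 8.3).
Posterior mean = α/β = 58.9/8.3 = 7.0964.

7.0964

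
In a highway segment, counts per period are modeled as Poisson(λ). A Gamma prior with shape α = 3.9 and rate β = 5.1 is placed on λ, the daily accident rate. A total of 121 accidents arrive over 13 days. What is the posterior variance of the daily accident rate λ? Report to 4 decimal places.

With a Gamma(shape α, rate β) prior, the Poisson likelihood is conjugate: the posterior is Gamma(α + ΣXᵢ, β + n).
Posterior: Gamma(α+S, β+n) = Gamma(3.9+121, 5.1+13) = Gamma(124.9, 18.1).
Var = α/β² = 124.9/18.1² = 0.3812.

0.3812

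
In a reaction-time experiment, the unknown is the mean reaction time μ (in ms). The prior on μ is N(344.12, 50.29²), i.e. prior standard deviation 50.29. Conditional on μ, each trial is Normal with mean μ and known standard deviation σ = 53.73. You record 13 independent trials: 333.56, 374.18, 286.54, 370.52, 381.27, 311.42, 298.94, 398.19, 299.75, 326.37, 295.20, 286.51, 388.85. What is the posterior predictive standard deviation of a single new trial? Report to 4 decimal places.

For Normal data with known variance σ², a Normal(μ₀, σ₀²) prior on μ is conjugate. Posterior precision = 1/σ₀² + n/σ²; posterior mean is the precision-weighted average of μ₀ and x̄.
σ₀² = 50.29² = 2529.0841, σ² = 53.73² = 2886.9129; σ² + n·σ₀² = 2886.9129 + 13·2529.0841 = 35765.0062.
Posterior precision = 1/σ₀² + n/σ² = 1/2529.0841 + 13/2886.9129 = (σ² + n·σ₀²)/(σ₀²σ²) = 35765.0062/(2529.0841·2886.9129); posterior variance σₙ² = σ₀²σ²/(σ² + n·σ₀²) = 2529.0841·2886.9129/35765.0062 = 204.144953.
Predictive variance for one new observation = σₙ² + σ² = 2529.0841·2886.9129/35765.0062 + 2886.9129 = σ²·(σ₀² + 35765.0062)/35765.0062 = 2886.9129·38294.0903/35765.0062 = 3091.057853; SD = √(2886.9129·38294.0903/35765.0062) = 55.5973.

55.5973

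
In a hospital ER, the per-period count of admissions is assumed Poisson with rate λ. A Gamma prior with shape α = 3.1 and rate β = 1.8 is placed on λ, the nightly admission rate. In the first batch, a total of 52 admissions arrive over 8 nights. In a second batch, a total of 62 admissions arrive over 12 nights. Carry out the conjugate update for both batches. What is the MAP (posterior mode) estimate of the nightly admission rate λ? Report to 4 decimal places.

5.3257

With a Gamma(shape α, rate β) prior, the Poisson likelihood is conjugate: the posterior is Gamma(α + ΣXᵢ, β + n).
After batch 1: Gamma(α+S, β+n) = Gamma(3.1+52, 1.8+8) = Gamma(55.1, 9.8).
After batch 2: Gamma(α+S, β+n) = Gamma(55.1+62, 9.8+12) = Gamma(117.1, 21.8).
Mode of Gamma(α,β) for α≥1 is (α−1)/β = 116.1/21.8 = 5.3257.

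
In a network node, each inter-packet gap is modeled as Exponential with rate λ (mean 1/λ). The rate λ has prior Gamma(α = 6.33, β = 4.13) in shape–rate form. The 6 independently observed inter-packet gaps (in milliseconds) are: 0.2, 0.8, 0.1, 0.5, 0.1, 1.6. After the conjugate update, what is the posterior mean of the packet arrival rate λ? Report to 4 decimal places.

With a Gamma(shape α, rate β) prior on the exponential rate λ, the posterior after n observations with total T = Σxᵢ is Gamma(α+n, β+T).
Sum of observations T = 3.3 milliseconds; n = 6.
Posterior: Gamma(6.33+6, 4.13+3.3) = Gamma(12.33, 7.43).
Posterior mean of λ = α/β = 12.33/7.43 = 1.6595.

1.6595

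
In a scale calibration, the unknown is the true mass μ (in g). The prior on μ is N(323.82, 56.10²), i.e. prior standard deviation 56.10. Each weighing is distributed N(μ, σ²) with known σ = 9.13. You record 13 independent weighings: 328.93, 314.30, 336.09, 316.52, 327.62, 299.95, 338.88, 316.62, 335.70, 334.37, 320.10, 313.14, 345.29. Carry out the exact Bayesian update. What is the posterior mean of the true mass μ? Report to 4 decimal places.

For Normal data with known variance σ², a Normal(μ₀, σ₀²) prior on μ is conjugate. Posterior precision = 1/σ₀² + n/σ²; posterior mean is the precision-weighted average of μ₀ and x̄.
Σxᵢ = 328.93 + 314.30 + 336.09 + 316.52 + 327.62 + 299.95 + 338.88 + 316.62 + 335.70 + 334.37 + 320.10 + 313.14 + 345.29 = 4227.51, so n·x̄ = 4227.51.
σ₀² = 56.10² = 3147.21, σ² = 9.13² = 83.3569; σ² + n·σ₀² = 83.3569 + 13·3147.21 = 40997.0869.
Posterior mean = (μ₀/σ₀² + n·x̄/σ²)/(1/σ₀² + n/σ²) = (σ²·μ₀ + σ₀²·n·x̄)/(σ² + n·σ₀²) = (83.3569·323.82 + 3147.21·4227.51)/40997.0869 = 13331854.378458/40997.0869 = 325.1903.

325.1903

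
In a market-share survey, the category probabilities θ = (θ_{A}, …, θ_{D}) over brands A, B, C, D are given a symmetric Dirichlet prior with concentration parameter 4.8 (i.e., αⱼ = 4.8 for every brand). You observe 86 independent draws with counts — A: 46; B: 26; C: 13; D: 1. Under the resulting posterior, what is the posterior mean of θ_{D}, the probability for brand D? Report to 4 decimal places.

The Dirichlet prior is conjugate to the Multinomial likelihood: each posterior αⱼ = prior αⱼ + observed count nⱼ.
Posterior concentration: (50.8, 30.8, 17.8, 5.8), total = 105.2.
E[θ_{D}|data] = α_{D}/Σα = 5.8/105.2 = 0.0551.

0.0551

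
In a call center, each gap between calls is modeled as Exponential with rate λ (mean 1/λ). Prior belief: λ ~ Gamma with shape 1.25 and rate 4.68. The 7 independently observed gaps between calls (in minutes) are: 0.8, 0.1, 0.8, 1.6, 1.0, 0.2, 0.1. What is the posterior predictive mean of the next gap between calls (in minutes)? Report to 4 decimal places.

1.2800

With a Gamma(shape α, rate β) prior on the exponential rate λ, the posterior after n observations with total T = Σxᵢ is Gamma(α+n, β+T).
Sum of observations T = 4.6 minutes; n = 7.
Posterior: Gamma(1.25+7, 4.68+4.6) = Gamma(8.25, 9.28).
The predictive distribution for the next observation is Lomax; its mean is β/(α−1) = 9.28/7.25 = 1.2800.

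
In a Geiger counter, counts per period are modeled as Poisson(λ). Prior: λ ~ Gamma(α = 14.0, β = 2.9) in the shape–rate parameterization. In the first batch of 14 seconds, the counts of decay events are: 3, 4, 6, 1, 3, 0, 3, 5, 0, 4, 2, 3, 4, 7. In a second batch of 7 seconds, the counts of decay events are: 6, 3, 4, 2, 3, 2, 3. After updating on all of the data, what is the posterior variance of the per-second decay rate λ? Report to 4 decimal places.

0.1436

With a Gamma(shape α, rate β) prior, the Poisson likelihood is conjugate: the posterior is Gamma(α + ΣXᵢ, β + n).
Batch 1: sum of counts S = 45 over n = 14 seconds.
After batch 1: Gamma(α+S, β+n) = Gamma(14.0+45, 2.9+14) = Gamma(59.0, 16.9).
Batch 2: sum of counts S = 23 over n = 7 seconds.
After batch 2: Gamma(α+S, β+n) = Gamma(59.0+23, 16.9+7) = Gamma(82.0, 23.9).
Var = α/β² = 82.0/23.9² = 0.1436.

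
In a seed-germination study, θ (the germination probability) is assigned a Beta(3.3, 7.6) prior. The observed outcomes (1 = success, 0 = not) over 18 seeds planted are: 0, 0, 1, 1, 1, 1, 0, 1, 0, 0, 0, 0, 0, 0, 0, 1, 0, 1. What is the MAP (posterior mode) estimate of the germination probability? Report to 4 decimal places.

The Beta prior is conjugate to a Binomial/Bernoulli likelihood; the update adds successes to α and failures to β.
Posterior: Beta(α+k, β+n−k) = Beta(3.3+7, 7.6+11) = Beta(10.3, 18.6).
Mode of Beta(a,b) for a,b>1 is (a−1)/(a+b−2) = 9.3/26.9 = 0.3457.

0.3457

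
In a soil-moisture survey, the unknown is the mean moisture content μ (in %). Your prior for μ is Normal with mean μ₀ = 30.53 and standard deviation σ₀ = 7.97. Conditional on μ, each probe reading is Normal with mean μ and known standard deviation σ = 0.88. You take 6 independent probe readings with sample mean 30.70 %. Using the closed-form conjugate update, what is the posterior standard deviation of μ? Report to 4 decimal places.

0.3589

For Normal data with known variance σ², a Normal(μ₀, σ₀²) prior on μ is conjugate. Posterior precision = 1/σ₀² + n/σ²; posterior mean is the precision-weighted average of μ₀ and x̄.
σ₀² = 7.97² = 63.5209, σ² = 0.88² = 0.7744; σ² + n·σ₀² = 0.7744 + 6·63.5209 = 381.8998.
Posterior precision = 1/σ₀² + n/σ² = 1/63.5209 + 6/0.7744 = (σ² + n·σ₀²)/(σ₀²σ²) = 381.8998/(63.5209·0.7744); posterior variance σₙ² = σ₀²σ²/(σ² + n·σ₀²) = 63.5209·0.7744/381.8998 = 0.128805.
Posterior SD = √σₙ² = √(63.5209·0.7744/381.8998) = 0.3589.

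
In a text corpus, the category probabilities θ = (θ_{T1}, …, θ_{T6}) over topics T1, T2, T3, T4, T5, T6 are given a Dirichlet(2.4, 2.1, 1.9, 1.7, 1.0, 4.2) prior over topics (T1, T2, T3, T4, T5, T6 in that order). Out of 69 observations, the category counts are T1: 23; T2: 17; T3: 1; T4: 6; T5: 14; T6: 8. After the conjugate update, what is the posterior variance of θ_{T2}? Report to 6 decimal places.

The Dirichlet prior is conjugate to the Multinomial likelihood: each posterior αⱼ = prior αⱼ + observed count nⱼ.
Posterior concentration: (25.4, 19.1, 2.9, 7.7, 15.0, 12.2), total = 82.3.
Var[θ_j] = α_j(Σα−α_j)/((Σα)²(Σα+1)) = 19.1·63.2/(82.3²·83.3) = 0.002139.

0.002139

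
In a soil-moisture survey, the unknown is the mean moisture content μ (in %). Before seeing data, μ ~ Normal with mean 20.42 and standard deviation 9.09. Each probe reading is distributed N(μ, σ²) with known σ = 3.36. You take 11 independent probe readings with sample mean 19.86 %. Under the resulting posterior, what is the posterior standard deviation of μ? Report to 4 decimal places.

1.0068

For Normal data with known variance σ², a Normal(μ₀, σ₀²) prior on μ is conjugate. Posterior precision = 1/σ₀² + n/σ²; posterior mean is the precision-weighted average of μ₀ and x̄.
σ₀² = 9.09² = 82.6281, σ² = 3.36² = 11.2896; σ² + n·σ₀² = 11.2896 + 11·82.6281 = 920.1987.
Posterior precision = 1/σ₀² + n/σ² = 1/82.6281 + 11/11.2896 = (σ² + n·σ₀²)/(σ₀²σ²) = 920.1987/(82.6281·11.2896); posterior variance σₙ² = σ₀²σ²/(σ² + n·σ₀²) = 82.6281·11.2896/920.1987 = 1.013736.
Posterior SD = √σₙ² = √(82.6281·11.2896/920.1987) = 1.0068.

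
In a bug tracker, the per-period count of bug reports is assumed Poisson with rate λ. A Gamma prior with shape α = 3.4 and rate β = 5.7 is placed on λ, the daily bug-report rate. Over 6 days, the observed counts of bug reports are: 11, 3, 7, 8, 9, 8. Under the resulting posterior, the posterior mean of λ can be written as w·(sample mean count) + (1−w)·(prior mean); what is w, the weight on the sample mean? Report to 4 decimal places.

0.5128

With a Gamma(shape α, rate β) prior, the Poisson likelihood is conjugate: the posterior is Gamma(α + ΣXᵢ, β + n).
Posterior mean = (α₀+S)/(β₀+n) = [n/(β₀+n)]·(S/n) + [β₀/(β₀+n)]·(α₀/β₀), so only n and β₀ enter the weight.
Weight on data w = n/(β₀+n) = 6/(5.7+6) = 6/11.7 = 0.5128.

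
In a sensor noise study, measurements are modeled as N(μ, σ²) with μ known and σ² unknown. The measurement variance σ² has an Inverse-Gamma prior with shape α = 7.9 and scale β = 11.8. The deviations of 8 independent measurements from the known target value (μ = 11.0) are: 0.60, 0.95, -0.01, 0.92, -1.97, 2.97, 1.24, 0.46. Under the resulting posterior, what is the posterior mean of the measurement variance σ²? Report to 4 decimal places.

1.8422

With known mean μ and an Inverse-Gamma(α, β) prior on σ², the Normal likelihood is conjugate: posterior is Inv-Gamma(α + n/2, β + Σ(xᵢ−μ)²/2).
Σ(xᵢ−μ)² = (0.60)² + (0.95)² + (-0.01)² + (0.92)² + (-1.97)² + (2.97)² + (1.24)² + (0.46)² = 16.5600.
Posterior: Inv-Gamma(7.9 + 8/2, 11.8 + 16.5600/2) = Inv-Gamma(11.90, 20.08000).
E[σ²|data] = β/(α−1) = 20.08000/10.90 = 1.8422.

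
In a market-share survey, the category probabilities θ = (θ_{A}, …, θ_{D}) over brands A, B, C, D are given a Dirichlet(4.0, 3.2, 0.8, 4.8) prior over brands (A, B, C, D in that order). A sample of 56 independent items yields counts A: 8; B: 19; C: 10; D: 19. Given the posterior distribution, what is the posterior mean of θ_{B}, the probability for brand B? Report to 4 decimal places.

0.3227

The Dirichlet prior is conjugate to the Multinomial likelihood: each posterior αⱼ = prior αⱼ + observed count nⱼ.
Posterior concentration: (12.0, 22.2, 10.8, 23.8), total = 68.8.
E[θ_{B}|data] = α_{B}/Σα = 22.2/68.8 = 0.3227.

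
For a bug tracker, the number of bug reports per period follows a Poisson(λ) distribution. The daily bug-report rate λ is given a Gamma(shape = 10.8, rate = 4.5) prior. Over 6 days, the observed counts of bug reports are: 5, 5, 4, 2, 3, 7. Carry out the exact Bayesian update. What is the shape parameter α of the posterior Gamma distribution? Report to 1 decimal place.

With a Gamma(shape α, rate β) prior, the Poisson likelihood is conjugate: the posterior is Gamma(α + ΣXᵢ, β + n).
Sum of counts S = 26 over n = 6 days.
Posterior: Gamma(α+S, β+n) = Gamma(10.8+26, 4.5+6) = Gamma(36.8, 10.5).
Posterior α = 36.8.

36.8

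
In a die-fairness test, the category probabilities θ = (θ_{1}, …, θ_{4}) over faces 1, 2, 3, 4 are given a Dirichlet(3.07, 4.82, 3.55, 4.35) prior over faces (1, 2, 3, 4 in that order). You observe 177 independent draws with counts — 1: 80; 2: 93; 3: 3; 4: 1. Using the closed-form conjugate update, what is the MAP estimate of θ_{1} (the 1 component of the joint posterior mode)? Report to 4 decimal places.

0.4347

The Dirichlet prior is conjugate to the Multinomial likelihood: each posterior αⱼ = prior αⱼ + observed count nⱼ.
Posterior concentration: (83.07, 97.82, 6.55, 5.35), total = 192.79.
Joint mode component: (α_{1}−1)/(Σα−K) = 82.07/188.79 = 0.4347.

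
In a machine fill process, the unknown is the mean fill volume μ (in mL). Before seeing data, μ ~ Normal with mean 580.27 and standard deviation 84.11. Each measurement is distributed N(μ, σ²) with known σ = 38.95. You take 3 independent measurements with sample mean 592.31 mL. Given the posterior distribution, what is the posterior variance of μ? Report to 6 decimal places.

For Normal data with known variance σ², a Normal(μ₀, σ₀²) prior on μ is conjugate. Posterior precision = 1/σ₀² + n/σ²; posterior mean is the precision-weighted average of μ₀ and x̄.
σ₀² = 84.11² = 7074.4921, σ² = 38.95² = 1517.1025; σ² + n·σ₀² = 1517.1025 + 3·7074.4921 = 22740.5788.
Posterior precision = 1/σ₀² + n/σ² = 1/7074.4921 + 3/1517.1025 = (σ² + n·σ₀²)/(σ₀²σ²) = 22740.5788/(7074.4921·1517.1025); posterior variance σₙ² = σ₀²σ²/(σ² + n·σ₀²) = 7074.4921·1517.1025/22740.5788 = 471.963785.

471.963785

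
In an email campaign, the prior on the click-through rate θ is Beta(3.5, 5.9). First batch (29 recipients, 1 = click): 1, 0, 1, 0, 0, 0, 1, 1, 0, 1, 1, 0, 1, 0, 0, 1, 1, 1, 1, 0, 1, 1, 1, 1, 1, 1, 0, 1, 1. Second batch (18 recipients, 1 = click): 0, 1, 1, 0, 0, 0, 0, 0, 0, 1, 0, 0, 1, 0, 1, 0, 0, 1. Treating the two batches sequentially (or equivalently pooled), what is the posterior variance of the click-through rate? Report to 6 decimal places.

0.004355

The Beta prior is conjugate to a Binomial/Bernoulli likelihood; the update adds successes to α and failures to β.
After batch 1: Beta(3.5+19, 5.9+10) = Beta(22.5, 15.9).
After batch 2: Beta(22.5+6, 15.9+12) = Beta(28.5, 27.9).
Var = αβ/((α+β)²(α+β+1)) = 28.5·27.9/(56.4²·57.4) = 0.004355.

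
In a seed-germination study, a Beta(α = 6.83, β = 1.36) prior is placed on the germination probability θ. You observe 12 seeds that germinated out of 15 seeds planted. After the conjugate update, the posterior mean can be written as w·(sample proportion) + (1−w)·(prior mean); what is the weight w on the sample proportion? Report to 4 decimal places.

The Beta prior is conjugate to a Binomial/Bernoulli likelihood; the update adds successes to α and failures to β.
Posterior mean = (α₀+k)/(α₀+β₀+n) = [n/(α₀+β₀+n)]·(k/n) + [(α₀+β₀)/(α₀+β₀+n)]·α₀/(α₀+β₀), so only n and the prior enter the weight.
The weight on the data is w = n/(α₀+β₀+n) = 15/(6.83+1.36+15) = 15/23.19 = 0.6468.

0.6468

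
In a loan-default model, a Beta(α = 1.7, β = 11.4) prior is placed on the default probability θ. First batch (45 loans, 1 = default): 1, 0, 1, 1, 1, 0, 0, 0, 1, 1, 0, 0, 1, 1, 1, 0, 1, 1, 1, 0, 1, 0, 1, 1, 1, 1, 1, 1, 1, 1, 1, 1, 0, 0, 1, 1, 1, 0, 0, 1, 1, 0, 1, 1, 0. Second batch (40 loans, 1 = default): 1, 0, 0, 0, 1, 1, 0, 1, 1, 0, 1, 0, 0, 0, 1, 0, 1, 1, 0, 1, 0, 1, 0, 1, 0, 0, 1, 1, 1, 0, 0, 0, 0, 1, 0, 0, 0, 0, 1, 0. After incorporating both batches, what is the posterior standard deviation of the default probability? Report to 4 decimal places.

The Beta prior is conjugate to a Binomial/Bernoulli likelihood; the update adds successes to α and failures to β.
After batch 1: Beta(1.7+30, 11.4+15) = Beta(31.7, 26.4).
After batch 2: Beta(31.7+17, 26.4+23) = Beta(48.7, 49.4).
Var = αβ/((α+β)²(α+β+1)) = 48.7·49.4/(98.1²·99.1) = 0.00252258; SD = √0.00252258 = 0.0502.

0.0502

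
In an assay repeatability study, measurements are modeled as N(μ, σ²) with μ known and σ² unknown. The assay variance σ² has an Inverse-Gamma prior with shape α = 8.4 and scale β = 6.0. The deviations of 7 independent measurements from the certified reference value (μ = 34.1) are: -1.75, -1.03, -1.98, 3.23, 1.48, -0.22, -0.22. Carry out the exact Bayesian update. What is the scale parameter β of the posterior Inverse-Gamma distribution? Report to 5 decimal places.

With known mean μ and an Inverse-Gamma(α, β) prior on σ², the Normal likelihood is conjugate: posterior is Inv-Gamma(α + n/2, β + Σ(xᵢ−μ)²/2).
Σ(xᵢ−μ)² = (-1.75)² + (-1.03)² + (-1.98)² + (3.23)² + (1.48)² + (-0.22)² + (-0.22)² = 20.7639.
Posterior: Inv-Gamma(8.4 + 7/2, 6.0 + 20.7639/2) = Inv-Gamma(11.90, 16.38195).
Posterior β = 16.38195.

16.38195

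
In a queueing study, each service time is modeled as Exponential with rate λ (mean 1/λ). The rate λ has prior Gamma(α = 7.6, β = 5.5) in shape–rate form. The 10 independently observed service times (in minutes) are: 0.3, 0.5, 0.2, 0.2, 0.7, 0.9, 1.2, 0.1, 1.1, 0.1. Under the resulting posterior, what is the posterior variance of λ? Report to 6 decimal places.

0.150892

With a Gamma(shape α, rate β) prior on the exponential rate λ, the posterior after n observations with total T = Σxᵢ is Gamma(α+n, β+T).
Sum of observations T = 5.3 minutes; n = 10.
Posterior: Gamma(7.6+10, 5.5+5.3) = Gamma(17.6, 10.8).
Var = α/β² = 0.150892.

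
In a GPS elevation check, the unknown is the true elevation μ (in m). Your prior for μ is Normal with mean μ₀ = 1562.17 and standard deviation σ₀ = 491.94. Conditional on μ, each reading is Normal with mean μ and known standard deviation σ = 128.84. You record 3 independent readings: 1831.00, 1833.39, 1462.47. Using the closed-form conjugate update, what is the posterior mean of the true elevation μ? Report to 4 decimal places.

1705.6723

For Normal data with known variance σ², a Normal(μ₀, σ₀²) prior on μ is conjugate. Posterior precision = 1/σ₀² + n/σ²; posterior mean is the precision-weighted average of μ₀ and x̄.
Σxᵢ = 1831.00 + 1833.39 + 1462.47 = 5126.86, so n·x̄ = 5126.86.
σ₀² = 491.94² = 242004.9636, σ² = 128.84² = 16599.7456; σ² + n·σ₀² = 16599.7456 + 3·242004.9636 = 742614.6364.
Posterior mean = (μ₀/σ₀² + n·x̄/σ²)/(1/σ₀² + n/σ²) = (σ²·μ₀ + σ₀²·n·x̄)/(σ² + n·σ₀²) = (16599.7456·1562.17 + 242004.9636·5126.86)/742614.6364 = 1266657192.266248/742614.6364 = 1705.6723.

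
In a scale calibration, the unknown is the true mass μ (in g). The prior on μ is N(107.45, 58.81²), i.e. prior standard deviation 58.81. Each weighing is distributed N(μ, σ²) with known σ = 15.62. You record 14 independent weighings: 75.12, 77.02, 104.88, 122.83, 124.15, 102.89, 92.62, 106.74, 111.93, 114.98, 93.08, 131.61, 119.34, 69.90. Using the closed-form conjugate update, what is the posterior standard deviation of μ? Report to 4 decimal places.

4.1641

For Normal data with known variance σ², a Normal(μ₀, σ₀²) prior on μ is conjugate. Posterior precision = 1/σ₀² + n/σ²; posterior mean is the precision-weighted average of μ₀ and x̄.
σ₀² = 58.81² = 3458.6161, σ² = 15.62² = 243.9844; σ² + n·σ₀² = 243.9844 + 14·3458.6161 = 48664.6098.
Posterior precision = 1/σ₀² + n/σ² = 1/3458.6161 + 14/243.9844 = (σ² + n·σ₀²)/(σ₀²σ²) = 48664.6098/(3458.6161·243.9844); posterior variance σₙ² = σ₀²σ²/(σ² + n·σ₀²) = 3458.6161·243.9844/48664.6098 = 17.340083.
Posterior SD = √σₙ² = √(3458.6161·243.9844/48664.6098) = 4.1641.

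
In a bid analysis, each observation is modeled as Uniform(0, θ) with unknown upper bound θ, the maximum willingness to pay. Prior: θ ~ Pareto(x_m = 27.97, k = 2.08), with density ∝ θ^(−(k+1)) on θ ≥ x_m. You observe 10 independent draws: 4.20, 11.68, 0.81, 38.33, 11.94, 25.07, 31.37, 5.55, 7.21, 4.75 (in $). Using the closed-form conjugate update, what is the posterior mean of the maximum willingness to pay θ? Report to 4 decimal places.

41.7894

A Pareto(scale x_m, shape k) prior on the upper bound θ of Uniform(0, θ) is conjugate: posterior is Pareto(max(x_m, max xᵢ), k + n).
Sample maximum = 38.33; prior scale x_m = 27.97 → posterior scale = max = 38.33.
Posterior shape = 2.08 + 10 = 12.08.
E[θ|data] = k·x_m/(k−1) = 12.08·38.33/11.08 = 41.7894.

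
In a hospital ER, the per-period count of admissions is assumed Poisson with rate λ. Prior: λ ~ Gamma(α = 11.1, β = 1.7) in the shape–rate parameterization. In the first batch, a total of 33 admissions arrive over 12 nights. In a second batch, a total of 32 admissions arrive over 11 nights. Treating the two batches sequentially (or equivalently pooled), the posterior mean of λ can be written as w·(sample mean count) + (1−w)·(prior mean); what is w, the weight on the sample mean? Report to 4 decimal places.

0.9312

With a Gamma(shape α, rate β) prior, the Poisson likelihood is conjugate: the posterior is Gamma(α + ΣXᵢ, β + n).
Total number of nights: n = 12 + 11 = 23.
Posterior mean = (α₀+S)/(β₀+n) = [n/(β₀+n)]·(S/n) + [β₀/(β₀+n)]·(α₀/β₀), so only n and β₀ enter the weight.
Weight on data w = n/(β₀+n) = 23/(1.7+23) = 23/24.7 = 0.9312.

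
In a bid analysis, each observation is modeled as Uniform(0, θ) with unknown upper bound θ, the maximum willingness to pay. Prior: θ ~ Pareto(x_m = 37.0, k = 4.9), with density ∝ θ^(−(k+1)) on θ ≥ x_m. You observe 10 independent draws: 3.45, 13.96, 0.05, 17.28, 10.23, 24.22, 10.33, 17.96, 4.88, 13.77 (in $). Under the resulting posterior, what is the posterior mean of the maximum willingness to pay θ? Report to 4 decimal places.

A Pareto(scale x_m, shape k) prior on the upper bound θ of Uniform(0, θ) is conjugate: posterior is Pareto(max(x_m, max xᵢ), k + n).
Sample maximum = 24.22; prior scale x_m = 37.0 → posterior scale = max = 37.00.
Posterior shape = 4.9 + 10 = 14.9.
E[θ|data] = k·x_m/(k−1) = 14.9·37.00/13.9 = 39.6619.

39.6619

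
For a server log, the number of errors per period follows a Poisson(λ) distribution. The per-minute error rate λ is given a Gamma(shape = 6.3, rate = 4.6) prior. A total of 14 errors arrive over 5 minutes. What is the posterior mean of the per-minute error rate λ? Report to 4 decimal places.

2.1146

With a Gamma(shape α, rate β) prior, the Poisson likelihood is conjugate: the posterior is Gamma(α + ΣXᵢ, β + n).
Posterior: Gamma(α+S, β+n) = Gamma(6.3+14, 4.6+5) = Gamma(20.3, 9.6).
Posterior mean = α/β = 20.3/9.6 = 2.1146.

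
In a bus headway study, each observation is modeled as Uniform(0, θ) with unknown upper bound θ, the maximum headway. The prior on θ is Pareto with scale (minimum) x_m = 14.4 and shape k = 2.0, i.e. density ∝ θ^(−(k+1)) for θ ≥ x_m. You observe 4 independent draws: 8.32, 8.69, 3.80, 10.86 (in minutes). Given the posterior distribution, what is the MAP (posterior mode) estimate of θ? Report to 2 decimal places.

14.40

A Pareto(scale x_m, shape k) prior on the upper bound θ of Uniform(0, θ) is conjugate: posterior is Pareto(max(x_m, max xᵢ), k + n).
Sample maximum = 10.86; prior scale x_m = 14.4 → posterior scale = max = 14.40.
Posterior shape = 2.0 + 4 = 6.0.
The Pareto density is decreasing on [x_m, ∞), so the mode is x_m = 14.40.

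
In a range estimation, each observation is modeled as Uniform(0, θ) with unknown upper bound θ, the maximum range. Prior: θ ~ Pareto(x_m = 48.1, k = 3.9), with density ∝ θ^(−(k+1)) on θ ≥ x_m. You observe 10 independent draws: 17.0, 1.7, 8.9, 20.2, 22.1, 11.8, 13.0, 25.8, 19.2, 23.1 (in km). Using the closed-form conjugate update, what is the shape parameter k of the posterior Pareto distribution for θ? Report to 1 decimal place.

A Pareto(scale x_m, shape k) prior on the upper bound θ of Uniform(0, θ) is conjugate: posterior is Pareto(max(x_m, max xᵢ), k + n).
Sample maximum = 25.8; prior scale x_m = 48.1 → posterior scale = max = 48.1.
Posterior shape = 3.9 + 10 = 13.9.
Posterior shape k = 13.9.

13.9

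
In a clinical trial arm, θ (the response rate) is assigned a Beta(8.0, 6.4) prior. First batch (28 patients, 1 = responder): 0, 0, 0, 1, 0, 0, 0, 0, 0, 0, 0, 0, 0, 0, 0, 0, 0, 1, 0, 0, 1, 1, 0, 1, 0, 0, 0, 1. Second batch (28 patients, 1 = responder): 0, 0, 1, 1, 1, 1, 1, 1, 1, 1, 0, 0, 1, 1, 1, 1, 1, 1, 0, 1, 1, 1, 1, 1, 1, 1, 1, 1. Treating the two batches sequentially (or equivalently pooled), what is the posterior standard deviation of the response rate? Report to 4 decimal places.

0.0591

The Beta prior is conjugate to a Binomial/Bernoulli likelihood; the update adds successes to α and failures to β.
After batch 1: Beta(8.0+6, 6.4+22) = Beta(14.0, 28.4).
After batch 2: Beta(14.0+23, 28.4+5) = Beta(37.0, 33.4).
Var = αβ/((α+β)²(α+β+1)) = 37.0·33.4/(70.4²·71.4) = 0.00349224; SD = √0.00349224 = 0.0591.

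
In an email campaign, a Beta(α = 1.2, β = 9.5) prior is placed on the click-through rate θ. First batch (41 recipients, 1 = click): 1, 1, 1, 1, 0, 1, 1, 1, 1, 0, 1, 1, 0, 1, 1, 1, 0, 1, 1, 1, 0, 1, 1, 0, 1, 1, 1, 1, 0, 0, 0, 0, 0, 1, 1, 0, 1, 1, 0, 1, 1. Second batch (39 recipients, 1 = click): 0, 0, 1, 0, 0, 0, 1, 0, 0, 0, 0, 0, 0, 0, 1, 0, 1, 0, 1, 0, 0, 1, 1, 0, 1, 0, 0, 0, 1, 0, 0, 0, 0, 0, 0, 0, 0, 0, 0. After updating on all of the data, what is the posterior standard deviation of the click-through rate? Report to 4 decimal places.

0.0516

The Beta prior is conjugate to a Binomial/Bernoulli likelihood; the update adds successes to α and failures to β.
After batch 1: Beta(1.2+28, 9.5+13) = Beta(29.2, 22.5).
After batch 2: Beta(29.2+9, 22.5+30) = Beta(38.2, 52.5).
Var = αβ/((α+β)²(α+β+1)) = 38.2·52.5/(90.7²·91.7) = 0.00265851; SD = √0.00265851 = 0.0516.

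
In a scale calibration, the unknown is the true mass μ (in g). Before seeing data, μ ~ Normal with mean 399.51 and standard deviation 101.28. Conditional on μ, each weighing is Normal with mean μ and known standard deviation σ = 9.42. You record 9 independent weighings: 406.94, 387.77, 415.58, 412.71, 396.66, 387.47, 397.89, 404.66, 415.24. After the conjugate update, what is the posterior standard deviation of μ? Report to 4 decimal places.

3.1385

For Normal data with known variance σ², a Normal(μ₀, σ₀²) prior on μ is conjugate. Posterior precision = 1/σ₀² + n/σ²; posterior mean is the precision-weighted average of μ₀ and x̄.
σ₀² = 101.28² = 10257.6384, σ² = 9.42² = 88.7364; σ² + n·σ₀² = 88.7364 + 9·10257.6384 = 92407.482.
Posterior precision = 1/σ₀² + n/σ² = 1/10257.6384 + 9/88.7364 = (σ² + n·σ₀²)/(σ₀²σ²) = 92407.482/(10257.6384·88.7364); posterior variance σₙ² = σ₀²σ²/(σ² + n·σ₀²) = 10257.6384·88.7364/92407.482 = 9.850132.
Posterior SD = √σₙ² = √(10257.6384·88.7364/92407.482) = 3.1385.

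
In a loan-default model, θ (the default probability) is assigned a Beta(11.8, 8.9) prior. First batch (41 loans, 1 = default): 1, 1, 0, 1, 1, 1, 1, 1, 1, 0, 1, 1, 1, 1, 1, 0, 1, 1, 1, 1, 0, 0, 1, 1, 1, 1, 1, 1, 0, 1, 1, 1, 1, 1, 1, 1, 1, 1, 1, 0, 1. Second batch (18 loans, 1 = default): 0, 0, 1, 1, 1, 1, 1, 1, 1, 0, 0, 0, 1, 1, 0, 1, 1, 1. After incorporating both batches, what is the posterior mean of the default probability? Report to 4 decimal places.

The Beta prior is conjugate to a Binomial/Bernoulli likelihood; the update adds successes to α and failures to β.
After batch 1: Beta(11.8+34, 8.9+7) = Beta(45.8, 15.9).
After batch 2: Beta(45.8+12, 15.9+6) = Beta(57.8, 21.9).
Posterior mean = α/(α+β) = 57.8/79.7 = 0.7252.

0.7252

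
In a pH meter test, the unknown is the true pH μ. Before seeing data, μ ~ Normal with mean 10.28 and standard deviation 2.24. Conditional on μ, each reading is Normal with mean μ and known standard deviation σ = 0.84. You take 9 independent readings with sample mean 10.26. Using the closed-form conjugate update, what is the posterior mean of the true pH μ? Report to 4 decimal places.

10.2603

For Normal data with known variance σ², a Normal(μ₀, σ₀²) prior on μ is conjugate. Posterior precision = 1/σ₀² + n/σ²; posterior mean is the precision-weighted average of μ₀ and x̄.
n·x̄ = 9·10.26 = 92.34.
σ₀² = 2.24² = 5.0176, σ² = 0.84² = 0.7056; σ² + n·σ₀² = 0.7056 + 9·5.0176 = 45.864.
Posterior mean = (μ₀/σ₀² + n·x̄/σ²)/(1/σ₀² + n/σ²) = (σ²·μ₀ + σ₀²·n·x̄)/(σ² + n·σ₀²) = (0.7056·10.28 + 5.0176·92.34)/45.864 = 470.578752/45.864 = 10.2603.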